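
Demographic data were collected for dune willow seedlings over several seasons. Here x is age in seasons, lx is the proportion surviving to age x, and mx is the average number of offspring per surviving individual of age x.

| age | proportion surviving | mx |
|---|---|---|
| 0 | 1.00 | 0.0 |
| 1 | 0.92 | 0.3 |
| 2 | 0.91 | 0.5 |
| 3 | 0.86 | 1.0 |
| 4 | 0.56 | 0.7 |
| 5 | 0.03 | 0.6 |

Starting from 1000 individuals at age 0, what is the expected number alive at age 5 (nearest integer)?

30

Expected survivors = N0 · l_5 = 1000 × 0.03 = 30 → 30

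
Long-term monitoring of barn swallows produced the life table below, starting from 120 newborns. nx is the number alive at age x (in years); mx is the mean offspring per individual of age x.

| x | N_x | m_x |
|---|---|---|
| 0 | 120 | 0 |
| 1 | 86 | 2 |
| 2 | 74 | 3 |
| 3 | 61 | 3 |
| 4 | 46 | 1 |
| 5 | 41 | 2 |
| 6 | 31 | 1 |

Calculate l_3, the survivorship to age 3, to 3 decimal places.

0.508

l_3 = n_3/n_0 = 61/120 = 0.508333… → 0.508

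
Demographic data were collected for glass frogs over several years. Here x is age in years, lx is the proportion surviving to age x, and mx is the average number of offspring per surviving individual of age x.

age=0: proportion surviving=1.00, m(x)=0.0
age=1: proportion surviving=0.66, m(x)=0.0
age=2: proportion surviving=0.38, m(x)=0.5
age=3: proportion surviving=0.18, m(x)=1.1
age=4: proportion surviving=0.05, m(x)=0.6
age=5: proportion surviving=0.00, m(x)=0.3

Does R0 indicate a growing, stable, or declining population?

R0 = Σ lx·mx = 0 + 0 + 0.19 + 0.198 + 0.03 + 0 = 0.418
R0 < 1, so the population is declining.

declining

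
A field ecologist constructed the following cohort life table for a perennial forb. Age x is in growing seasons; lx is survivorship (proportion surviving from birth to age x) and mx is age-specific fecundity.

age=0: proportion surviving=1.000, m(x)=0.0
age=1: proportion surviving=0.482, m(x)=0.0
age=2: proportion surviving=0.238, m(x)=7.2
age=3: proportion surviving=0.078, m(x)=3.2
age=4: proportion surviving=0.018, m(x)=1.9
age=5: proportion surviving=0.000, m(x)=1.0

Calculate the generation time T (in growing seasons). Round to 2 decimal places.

lx·mx: 0, 0, 1.7136, 0.2496, 0.0342, 0 → R0 = 1.9974
x·lx·mx: 0, 0, 3.4272, 0.7488, 0.1368, 0 → Σ = 4.3128
T = 4.3128 / 1.9974 = 2.159207… → 2.16

2.16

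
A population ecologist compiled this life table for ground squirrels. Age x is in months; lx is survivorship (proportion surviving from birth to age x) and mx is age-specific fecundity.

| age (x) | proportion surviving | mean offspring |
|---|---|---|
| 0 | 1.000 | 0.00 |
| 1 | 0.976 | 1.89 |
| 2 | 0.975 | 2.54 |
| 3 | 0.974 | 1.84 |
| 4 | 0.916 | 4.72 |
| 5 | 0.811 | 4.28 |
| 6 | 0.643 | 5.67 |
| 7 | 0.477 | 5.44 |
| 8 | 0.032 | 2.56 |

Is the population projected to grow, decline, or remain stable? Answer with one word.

growing

R0 = Σ lx·mx = 0 + 1.84464 + 2.4765 + 1.79216 + 4.32352 + 3.47108 + 3.64581 + 2.59488 + 0.08192 = 20.23051
R0 > 1, so the population is growing.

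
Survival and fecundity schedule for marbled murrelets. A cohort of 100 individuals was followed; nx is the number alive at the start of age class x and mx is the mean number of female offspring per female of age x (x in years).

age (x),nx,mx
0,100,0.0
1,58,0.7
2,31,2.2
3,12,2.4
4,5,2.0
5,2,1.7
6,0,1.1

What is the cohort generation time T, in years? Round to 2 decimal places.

2.12

lx = nx/n0 = nx/100: 1, 0.58, 0.31, 0.12, 0.05, 0.02, 0
lx·mx: 0, 0.406, 0.682, 0.288, 0.1, 0.034, 0 → R0 = 1.51
x·lx·mx: 0, 0.406, 1.364, 0.864, 0.4, 0.17, 0 → Σ = 3.204
T = 3.204 / 1.51 = 2.121854… → 2.12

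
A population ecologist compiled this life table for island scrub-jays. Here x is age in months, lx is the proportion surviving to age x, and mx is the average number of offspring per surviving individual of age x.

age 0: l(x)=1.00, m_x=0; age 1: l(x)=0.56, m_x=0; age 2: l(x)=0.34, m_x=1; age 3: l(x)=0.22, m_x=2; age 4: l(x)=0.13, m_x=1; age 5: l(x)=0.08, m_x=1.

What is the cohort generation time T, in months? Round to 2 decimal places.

2.95

lx·mx: 0, 0, 0.34, 0.44, 0.13, 0.08 → R0 = 0.99
x·lx·mx: 0, 0, 0.68, 1.32, 0.52, 0.4 → Σ = 2.92
T = 2.92 / 0.99 = 2.949495… → 2.95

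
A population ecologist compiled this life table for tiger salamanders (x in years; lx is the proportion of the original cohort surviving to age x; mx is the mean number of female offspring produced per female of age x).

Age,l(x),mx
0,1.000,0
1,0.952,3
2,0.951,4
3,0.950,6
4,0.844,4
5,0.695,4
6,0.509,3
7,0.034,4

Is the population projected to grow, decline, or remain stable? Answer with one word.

R0 = Σ lx·mx = 0 + 2.856 + 3.804 + 5.7 + 3.376 + 2.78 + 1.527 + 0.136 = 20.179
R0 > 1, so the population is growing.

growing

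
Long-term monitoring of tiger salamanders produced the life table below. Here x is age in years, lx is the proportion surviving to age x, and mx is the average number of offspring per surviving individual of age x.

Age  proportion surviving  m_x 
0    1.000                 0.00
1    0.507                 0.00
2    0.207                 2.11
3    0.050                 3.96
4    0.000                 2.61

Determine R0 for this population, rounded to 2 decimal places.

0.63

lx·mx by age: 0, 0, 0.43677, 0.198, 0
R0 = Σ lx·mx = 0.63477 → 0.63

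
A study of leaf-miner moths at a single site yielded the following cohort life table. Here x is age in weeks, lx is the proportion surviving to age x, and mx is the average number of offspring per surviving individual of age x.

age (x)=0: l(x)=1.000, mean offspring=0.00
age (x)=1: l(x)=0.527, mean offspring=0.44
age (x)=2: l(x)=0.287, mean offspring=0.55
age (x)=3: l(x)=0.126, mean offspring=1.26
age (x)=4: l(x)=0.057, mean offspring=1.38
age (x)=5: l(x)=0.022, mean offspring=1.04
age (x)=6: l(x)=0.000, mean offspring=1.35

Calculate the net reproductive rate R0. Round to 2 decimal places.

lx·mx by age: 0, 0.23188, 0.15785, 0.15876, 0.07866, 0.02288, 0
R0 = Σ lx·mx = 0.65003 → 0.65

0.65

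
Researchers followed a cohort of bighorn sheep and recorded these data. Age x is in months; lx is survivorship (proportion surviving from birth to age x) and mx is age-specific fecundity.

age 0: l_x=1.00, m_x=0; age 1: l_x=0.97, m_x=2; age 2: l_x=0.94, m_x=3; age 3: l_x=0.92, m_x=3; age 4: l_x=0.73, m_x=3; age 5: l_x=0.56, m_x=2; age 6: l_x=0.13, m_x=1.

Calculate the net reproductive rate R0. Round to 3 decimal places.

10.960

lx·mx by age: 0, 1.94, 2.82, 2.76, 2.19, 1.12, 0.13
R0 = Σ lx·mx = 10.96 → 10.960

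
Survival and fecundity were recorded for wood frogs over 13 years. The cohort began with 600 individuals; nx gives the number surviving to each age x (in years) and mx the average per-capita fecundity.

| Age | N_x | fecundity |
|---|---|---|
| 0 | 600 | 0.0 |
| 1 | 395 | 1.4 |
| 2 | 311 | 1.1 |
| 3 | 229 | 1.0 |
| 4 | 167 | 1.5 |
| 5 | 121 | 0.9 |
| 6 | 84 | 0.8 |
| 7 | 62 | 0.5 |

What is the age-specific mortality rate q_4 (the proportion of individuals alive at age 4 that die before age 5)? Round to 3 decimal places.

lx = nx/n0 = nx/600: 1, 0.65833…, 0.51833…, 0.38167…, 0.27833…, 0.20167…, 0.14, 0.10333…
q_4 = (l_4 − l_5) / l_4 = (0.278333… − 0.201667…) / 0.278333…
     = 0.076667… / 0.278333… = 0.275449… → 0.275

0.275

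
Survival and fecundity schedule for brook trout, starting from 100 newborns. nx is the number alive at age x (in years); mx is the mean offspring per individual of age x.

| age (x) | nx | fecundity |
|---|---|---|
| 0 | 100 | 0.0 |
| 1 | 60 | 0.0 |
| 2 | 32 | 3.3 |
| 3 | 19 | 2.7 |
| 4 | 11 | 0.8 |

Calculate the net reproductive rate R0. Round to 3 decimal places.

1.657

lx = nx/n0 = nx/100: 1, 0.6, 0.32, 0.19, 0.11
lx·mx by age: 0, 0, 1.056, 0.513, 0.088
R0 = Σ lx·mx = 1.657 → 1.657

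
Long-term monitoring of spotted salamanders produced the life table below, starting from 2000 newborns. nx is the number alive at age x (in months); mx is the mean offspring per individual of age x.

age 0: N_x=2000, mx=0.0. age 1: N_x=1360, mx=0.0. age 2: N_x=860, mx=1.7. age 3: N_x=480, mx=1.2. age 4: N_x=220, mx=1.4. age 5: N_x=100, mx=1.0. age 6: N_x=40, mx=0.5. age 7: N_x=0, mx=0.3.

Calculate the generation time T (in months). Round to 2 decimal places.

lx = nx/n0 = nx/2000: 1, 0.68, 0.43, 0.24, 0.11, 0.05, 0.02, 0
lx·mx: 0, 0, 0.731, 0.288, 0.154, 0.05, 0.01, 0 → R0 = 1.233
x·lx·mx: 0, 0, 1.462, 0.864, 0.616, 0.25, 0.06, 0 → Σ = 3.252
T = 3.252 / 1.233 = 2.63747… → 2.64

2.64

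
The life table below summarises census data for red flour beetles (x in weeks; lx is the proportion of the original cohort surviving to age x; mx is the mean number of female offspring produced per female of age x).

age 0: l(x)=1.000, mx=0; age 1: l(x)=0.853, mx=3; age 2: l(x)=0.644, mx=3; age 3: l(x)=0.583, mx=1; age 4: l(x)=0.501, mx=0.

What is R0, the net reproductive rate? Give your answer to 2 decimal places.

5.07

lx·mx by age: 0, 2.559, 1.932, 0.583, 0
R0 = Σ lx·mx = 5.074 → 5.07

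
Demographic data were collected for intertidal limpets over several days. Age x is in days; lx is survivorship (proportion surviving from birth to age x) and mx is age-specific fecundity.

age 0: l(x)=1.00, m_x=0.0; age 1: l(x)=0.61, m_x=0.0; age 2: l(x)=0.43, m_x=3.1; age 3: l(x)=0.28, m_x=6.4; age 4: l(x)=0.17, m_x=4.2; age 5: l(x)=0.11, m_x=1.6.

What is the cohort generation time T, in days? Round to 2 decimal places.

lx·mx: 0, 0, 1.333, 1.792, 0.714, 0.176 → R0 = 4.015
x·lx·mx: 0, 0, 2.666, 5.376, 2.856, 0.88 → Σ = 11.778
T = 11.778 / 4.015 = 2.933499… → 2.93

2.93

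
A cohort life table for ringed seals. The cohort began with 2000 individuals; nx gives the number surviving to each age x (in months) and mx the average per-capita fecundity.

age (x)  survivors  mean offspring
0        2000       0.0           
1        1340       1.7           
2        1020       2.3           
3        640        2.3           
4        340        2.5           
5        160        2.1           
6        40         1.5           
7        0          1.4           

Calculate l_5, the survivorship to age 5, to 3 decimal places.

l_5 = n_5/n_0 = 160/2000 = 0.08 → 0.080

0.080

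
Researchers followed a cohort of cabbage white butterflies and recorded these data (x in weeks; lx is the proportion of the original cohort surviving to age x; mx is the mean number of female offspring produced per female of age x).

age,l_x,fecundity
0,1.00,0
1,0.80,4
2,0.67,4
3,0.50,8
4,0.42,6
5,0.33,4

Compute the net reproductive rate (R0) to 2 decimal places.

lx·mx by age: 0, 3.2, 2.68, 4, 2.52, 1.32
R0 = Σ lx·mx = 13.72 → 13.72

13.72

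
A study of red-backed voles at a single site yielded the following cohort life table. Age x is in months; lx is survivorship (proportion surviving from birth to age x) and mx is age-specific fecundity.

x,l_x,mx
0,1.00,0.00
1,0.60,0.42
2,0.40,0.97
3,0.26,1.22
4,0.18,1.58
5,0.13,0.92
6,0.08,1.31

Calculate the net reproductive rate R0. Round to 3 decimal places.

lx·mx by age: 0, 0.252, 0.388, 0.3172, 0.2844, 0.1196, 0.1048
R0 = Σ lx·mx = 1.466 → 1.466

1.466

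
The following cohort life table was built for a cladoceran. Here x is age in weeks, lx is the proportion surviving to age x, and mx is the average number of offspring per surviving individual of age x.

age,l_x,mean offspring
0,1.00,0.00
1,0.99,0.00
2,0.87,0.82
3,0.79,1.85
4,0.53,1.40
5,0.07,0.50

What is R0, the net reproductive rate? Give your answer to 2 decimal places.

2.95

lx·mx by age: 0, 0, 0.7134, 1.4615, 0.742, 0.035
R0 = Σ lx·mx = 2.9519 → 2.95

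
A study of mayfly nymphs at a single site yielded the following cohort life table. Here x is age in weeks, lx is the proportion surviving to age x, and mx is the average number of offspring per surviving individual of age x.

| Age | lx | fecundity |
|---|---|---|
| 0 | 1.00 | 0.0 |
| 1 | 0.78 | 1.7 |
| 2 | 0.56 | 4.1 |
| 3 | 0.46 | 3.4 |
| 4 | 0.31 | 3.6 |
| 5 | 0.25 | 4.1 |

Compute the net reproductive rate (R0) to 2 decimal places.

7.33

lx·mx by age: 0, 1.326, 2.296, 1.564, 1.116, 1.025
R0 = Σ lx·mx = 7.327 → 7.33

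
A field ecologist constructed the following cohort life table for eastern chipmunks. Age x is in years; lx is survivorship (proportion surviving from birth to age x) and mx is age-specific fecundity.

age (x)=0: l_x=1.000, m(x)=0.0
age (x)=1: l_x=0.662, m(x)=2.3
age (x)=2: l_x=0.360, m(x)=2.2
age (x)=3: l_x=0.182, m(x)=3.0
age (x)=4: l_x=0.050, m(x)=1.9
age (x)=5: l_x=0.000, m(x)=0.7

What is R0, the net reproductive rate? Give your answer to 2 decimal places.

lx·mx by age: 0, 1.5226, 0.792, 0.546, 0.095, 0
R0 = Σ lx·mx = 2.9556 → 2.96

2.96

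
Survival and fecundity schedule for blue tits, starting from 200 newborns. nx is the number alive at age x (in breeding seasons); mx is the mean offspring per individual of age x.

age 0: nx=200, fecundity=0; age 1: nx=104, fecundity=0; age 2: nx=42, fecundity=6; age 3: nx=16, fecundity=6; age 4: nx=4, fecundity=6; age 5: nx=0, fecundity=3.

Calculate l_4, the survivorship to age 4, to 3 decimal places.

0.020

l_4 = n_4/n_0 = 4/200 = 0.02 → 0.020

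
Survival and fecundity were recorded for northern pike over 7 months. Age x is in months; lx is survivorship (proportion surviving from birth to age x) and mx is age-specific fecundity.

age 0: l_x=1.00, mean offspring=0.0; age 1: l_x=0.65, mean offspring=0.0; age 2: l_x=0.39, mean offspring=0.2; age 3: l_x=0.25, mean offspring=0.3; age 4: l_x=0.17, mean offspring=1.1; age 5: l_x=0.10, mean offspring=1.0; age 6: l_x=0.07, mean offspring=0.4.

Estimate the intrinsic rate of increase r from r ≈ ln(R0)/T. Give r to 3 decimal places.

R0 = Σ lx·mx = 0 + 0 + 0.078 + 0.075 + 0.187 + 0.1 + 0.028 = 0.468
Σ x·lx·mx = 1.797; T = 1.797/0.468 = 3.83974…
r ≈ ln(R0)/T = ln(0.468)/3.83974… = -0.19774… → -0.198

-0.198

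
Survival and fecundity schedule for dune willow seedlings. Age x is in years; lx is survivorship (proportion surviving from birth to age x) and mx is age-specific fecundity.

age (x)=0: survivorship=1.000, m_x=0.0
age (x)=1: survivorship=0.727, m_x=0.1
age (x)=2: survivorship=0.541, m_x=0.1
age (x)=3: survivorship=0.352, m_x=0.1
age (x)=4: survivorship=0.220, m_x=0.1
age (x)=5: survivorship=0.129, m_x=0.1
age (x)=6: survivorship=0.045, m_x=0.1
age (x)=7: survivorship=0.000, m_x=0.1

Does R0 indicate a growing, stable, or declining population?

R0 = Σ lx·mx = 0 + 0.0727 + 0.0541 + 0.0352 + 0.022 + 0.0129 + 0.0045 + 0 = 0.2014
R0 < 1, so the population is declining.

declining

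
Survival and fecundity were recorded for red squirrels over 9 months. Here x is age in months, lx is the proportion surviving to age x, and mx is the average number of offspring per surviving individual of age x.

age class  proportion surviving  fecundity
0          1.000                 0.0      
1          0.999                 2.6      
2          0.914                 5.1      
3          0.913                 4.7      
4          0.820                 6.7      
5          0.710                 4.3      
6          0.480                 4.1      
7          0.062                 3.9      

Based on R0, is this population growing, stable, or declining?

growing

R0 = Σ lx·mx = 0 + 2.5974 + 4.6614 + 4.2911 + 5.494 + 3.053 + 1.968 + 0.2418 = 22.3067
R0 > 1, so the population is growing.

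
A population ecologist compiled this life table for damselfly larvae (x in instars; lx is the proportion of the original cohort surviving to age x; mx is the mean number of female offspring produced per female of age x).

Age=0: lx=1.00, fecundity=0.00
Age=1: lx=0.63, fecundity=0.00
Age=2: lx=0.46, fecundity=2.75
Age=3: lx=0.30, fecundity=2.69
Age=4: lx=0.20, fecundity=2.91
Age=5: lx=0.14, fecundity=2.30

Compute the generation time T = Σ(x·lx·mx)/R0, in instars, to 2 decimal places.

2.99

lx·mx: 0, 0, 1.265, 0.807, 0.582, 0.322 → R0 = 2.976
x·lx·mx: 0, 0, 2.53, 2.421, 2.328, 1.61 → Σ = 8.889
T = 8.889 / 2.976 = 2.986895… → 2.99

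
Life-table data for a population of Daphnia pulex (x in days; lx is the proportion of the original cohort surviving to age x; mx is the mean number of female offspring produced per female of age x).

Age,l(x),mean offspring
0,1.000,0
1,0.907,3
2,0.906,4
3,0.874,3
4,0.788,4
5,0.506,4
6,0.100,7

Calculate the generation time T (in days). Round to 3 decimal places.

3.016

lx·mx: 0, 2.721, 3.624, 2.622, 3.152, 2.024, 0.7 → R0 = 14.843
x·lx·mx: 0, 2.721, 7.248, 7.866, 12.608, 10.12, 4.2 → Σ = 44.763
T = 44.763 / 14.843 = 3.015765… → 3.016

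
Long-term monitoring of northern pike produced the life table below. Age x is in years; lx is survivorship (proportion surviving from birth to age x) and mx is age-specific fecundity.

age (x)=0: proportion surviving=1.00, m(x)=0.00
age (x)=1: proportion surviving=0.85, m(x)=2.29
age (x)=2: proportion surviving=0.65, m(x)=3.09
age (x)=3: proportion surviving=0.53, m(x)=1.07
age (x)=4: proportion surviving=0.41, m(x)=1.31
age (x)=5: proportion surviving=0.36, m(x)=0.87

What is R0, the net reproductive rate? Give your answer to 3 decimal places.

5.372

lx·mx by age: 0, 1.9465, 2.0085, 0.5671, 0.5371, 0.3132
R0 = Σ lx·mx = 5.3724 → 5.372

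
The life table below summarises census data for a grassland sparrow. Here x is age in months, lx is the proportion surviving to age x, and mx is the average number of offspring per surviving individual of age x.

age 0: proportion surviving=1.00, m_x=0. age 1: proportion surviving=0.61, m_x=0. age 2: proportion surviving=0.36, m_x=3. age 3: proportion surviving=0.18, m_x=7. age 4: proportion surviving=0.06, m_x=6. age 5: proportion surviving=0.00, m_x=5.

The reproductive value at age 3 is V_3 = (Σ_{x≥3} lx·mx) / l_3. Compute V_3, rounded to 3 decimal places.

9.000

lx·mx for x ≥ 3: 1.26, 0.36, 0 → sum = 1.62
V_3 = 1.62 / l_3 = 1.62 / 0.18 = 9 → 9.000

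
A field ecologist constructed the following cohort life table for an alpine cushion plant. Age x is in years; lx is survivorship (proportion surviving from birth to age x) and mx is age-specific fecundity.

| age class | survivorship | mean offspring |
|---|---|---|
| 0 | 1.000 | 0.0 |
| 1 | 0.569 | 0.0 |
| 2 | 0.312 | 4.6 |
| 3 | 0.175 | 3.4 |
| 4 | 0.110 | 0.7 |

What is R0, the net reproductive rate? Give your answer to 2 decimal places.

lx·mx by age: 0, 0, 1.4352, 0.595, 0.077
R0 = Σ lx·mx = 2.1072 → 2.11

2.11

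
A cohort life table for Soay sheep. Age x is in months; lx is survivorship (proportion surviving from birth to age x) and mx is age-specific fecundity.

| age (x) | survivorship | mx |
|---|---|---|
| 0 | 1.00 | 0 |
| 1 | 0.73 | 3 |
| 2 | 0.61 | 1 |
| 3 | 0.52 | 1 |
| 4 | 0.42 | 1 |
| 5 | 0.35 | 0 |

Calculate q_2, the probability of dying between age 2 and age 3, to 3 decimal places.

0.148

q_2 = (l_2 − l_3) / l_2 = (0.61 − 0.52) / 0.61
     = 0.09 / 0.61 = 0.147541… → 0.148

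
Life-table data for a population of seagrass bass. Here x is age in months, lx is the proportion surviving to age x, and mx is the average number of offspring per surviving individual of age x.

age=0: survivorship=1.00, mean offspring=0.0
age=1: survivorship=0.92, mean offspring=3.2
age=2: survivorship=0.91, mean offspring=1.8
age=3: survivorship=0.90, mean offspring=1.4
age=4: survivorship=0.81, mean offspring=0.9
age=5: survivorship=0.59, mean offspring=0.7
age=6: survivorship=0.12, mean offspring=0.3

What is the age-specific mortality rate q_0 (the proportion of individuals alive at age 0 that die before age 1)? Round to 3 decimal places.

q_0 = (l_0 − l_1) / l_0 = (1 − 0.92) / 1
     = 0.08 / 1 = 0.08 → 0.080

0.080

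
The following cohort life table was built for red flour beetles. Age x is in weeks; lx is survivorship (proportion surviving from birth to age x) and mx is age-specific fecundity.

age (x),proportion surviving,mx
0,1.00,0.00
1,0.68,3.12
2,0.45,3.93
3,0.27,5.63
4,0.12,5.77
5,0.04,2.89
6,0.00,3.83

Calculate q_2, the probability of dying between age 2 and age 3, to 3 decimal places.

q_2 = (l_2 − l_3) / l_2 = (0.45 − 0.27) / 0.45
     = 0.18 / 0.45 = 0.4 → 0.400

0.400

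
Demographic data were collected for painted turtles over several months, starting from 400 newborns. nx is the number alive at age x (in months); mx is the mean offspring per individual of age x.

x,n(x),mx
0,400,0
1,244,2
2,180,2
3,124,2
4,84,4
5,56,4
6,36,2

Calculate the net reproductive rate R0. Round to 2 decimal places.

lx = nx/n0 = nx/400: 1, 0.61, 0.45, 0.31, 0.21, 0.14, 0.09
lx·mx by age: 0, 1.22, 0.9, 0.62, 0.84, 0.56, 0.18
R0 = Σ lx·mx = 4.32 → 4.32

4.32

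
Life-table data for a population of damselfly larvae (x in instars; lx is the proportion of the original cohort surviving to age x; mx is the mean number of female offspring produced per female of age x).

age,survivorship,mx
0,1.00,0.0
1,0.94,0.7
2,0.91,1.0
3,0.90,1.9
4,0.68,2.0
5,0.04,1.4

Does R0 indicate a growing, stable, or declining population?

growing

R0 = Σ lx·mx = 0 + 0.658 + 0.91 + 1.71 + 1.36 + 0.056 = 4.694
R0 > 1, so the population is growing.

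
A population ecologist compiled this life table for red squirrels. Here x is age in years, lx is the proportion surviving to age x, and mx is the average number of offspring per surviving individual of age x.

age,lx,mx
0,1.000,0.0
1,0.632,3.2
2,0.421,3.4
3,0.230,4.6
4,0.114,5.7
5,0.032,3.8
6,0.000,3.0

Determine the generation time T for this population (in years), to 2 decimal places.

2.13

lx·mx: 0, 2.0224, 1.4314, 1.058, 0.6498, 0.1216, 0 → R0 = 5.2832
x·lx·mx: 0, 2.0224, 2.8628, 3.174, 2.5992, 0.608, 0 → Σ = 11.2664
T = 11.2664 / 5.2832 = 2.132495… → 2.13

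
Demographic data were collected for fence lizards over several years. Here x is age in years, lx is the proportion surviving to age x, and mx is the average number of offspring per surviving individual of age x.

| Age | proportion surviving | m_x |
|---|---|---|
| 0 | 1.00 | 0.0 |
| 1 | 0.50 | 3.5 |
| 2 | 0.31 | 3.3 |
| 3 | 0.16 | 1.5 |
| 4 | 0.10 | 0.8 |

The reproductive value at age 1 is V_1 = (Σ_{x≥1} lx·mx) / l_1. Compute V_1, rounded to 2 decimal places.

lx·mx for x ≥ 1: 1.75, 1.023, 0.24, 0.08 → sum = 3.093
V_1 = 3.093 / l_1 = 3.093 / 0.5 = 6.186 → 6.19

6.19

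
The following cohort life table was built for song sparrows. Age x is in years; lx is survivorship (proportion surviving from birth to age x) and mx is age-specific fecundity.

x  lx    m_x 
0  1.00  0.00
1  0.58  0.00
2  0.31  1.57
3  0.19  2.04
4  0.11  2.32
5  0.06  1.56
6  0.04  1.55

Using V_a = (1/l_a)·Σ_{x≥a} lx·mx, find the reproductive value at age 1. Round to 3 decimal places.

2.216

lx·mx for x ≥ 1: 0, 0.4867, 0.3876, 0.2552, 0.0936, 0.062 → sum = 1.2851
V_1 = 1.2851 / l_1 = 1.2851 / 0.58 = 2.21569… → 2.216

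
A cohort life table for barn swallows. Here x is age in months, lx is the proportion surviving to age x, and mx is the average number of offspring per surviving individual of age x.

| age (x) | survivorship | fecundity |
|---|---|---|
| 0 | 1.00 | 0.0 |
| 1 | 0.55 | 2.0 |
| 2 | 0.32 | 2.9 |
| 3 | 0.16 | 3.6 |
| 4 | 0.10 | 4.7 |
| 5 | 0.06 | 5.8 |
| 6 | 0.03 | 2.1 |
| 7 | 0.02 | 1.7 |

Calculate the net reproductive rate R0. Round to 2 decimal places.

lx·mx by age: 0, 1.1, 0.928, 0.576, 0.47, 0.348, 0.063, 0.034
R0 = Σ lx·mx = 3.519 → 3.52

3.52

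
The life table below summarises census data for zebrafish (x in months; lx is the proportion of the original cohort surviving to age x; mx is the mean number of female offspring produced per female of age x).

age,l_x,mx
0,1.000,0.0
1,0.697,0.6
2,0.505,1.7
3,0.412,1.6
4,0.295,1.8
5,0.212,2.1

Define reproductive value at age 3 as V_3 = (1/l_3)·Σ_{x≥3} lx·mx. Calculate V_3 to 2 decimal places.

3.97

lx·mx for x ≥ 3: 0.6592, 0.531, 0.4452 → sum = 1.6354
V_3 = 1.6354 / l_3 = 1.6354 / 0.412 = 3.969417… → 3.97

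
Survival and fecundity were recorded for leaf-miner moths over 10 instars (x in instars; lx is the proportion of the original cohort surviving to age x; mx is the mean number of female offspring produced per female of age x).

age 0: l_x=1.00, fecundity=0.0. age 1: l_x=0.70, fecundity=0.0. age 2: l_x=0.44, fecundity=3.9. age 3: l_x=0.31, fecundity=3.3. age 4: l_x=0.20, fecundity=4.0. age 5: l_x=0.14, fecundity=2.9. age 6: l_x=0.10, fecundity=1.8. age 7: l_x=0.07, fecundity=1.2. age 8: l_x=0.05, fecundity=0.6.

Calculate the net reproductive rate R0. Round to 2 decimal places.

4.24

lx·mx by age: 0, 0, 1.716, 1.023, 0.8, 0.406, 0.18, 0.084, 0.03
R0 = Σ lx·mx = 4.239 → 4.24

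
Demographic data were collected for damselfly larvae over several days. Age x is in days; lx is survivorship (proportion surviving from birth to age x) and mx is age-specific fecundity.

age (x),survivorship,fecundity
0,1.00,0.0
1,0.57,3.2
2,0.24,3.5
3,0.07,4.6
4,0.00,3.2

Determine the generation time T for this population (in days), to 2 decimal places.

lx·mx: 0, 1.824, 0.84, 0.322, 0 → R0 = 2.986
x·lx·mx: 0, 1.824, 1.68, 0.966, 0 → Σ = 4.47
T = 4.47 / 2.986 = 1.496986… → 1.50

1.50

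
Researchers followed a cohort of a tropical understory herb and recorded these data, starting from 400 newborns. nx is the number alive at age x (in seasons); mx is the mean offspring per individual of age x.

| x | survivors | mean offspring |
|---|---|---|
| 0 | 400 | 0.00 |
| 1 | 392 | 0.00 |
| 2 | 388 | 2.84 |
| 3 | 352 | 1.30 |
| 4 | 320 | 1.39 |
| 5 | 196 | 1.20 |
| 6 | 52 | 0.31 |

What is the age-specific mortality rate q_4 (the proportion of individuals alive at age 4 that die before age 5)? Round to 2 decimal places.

lx = nx/n0 = nx/400: 1, 0.98, 0.97, 0.88, 0.8, 0.49, 0.13
q_4 = (l_4 − l_5) / l_4 = (0.8 − 0.49) / 0.8
     = 0.31 / 0.8 = 0.3875 → 0.39

0.39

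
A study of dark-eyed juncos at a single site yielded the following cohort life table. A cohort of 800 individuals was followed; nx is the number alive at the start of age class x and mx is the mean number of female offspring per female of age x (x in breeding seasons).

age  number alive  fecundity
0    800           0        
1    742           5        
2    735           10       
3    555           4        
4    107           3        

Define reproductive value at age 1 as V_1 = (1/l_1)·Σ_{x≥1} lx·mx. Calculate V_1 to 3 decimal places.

lx = nx/n0 = nx/800: 1, 0.9275, 0.91875, 0.69375, 0.13375
lx·mx for x ≥ 1: 4.6375, 9.1875, 2.775, 0.40125 → sum = 17.00125
V_1 = 17.00125 / l_1 = 17.00125 / 0.9275 = 18.330189… → 18.330

18.330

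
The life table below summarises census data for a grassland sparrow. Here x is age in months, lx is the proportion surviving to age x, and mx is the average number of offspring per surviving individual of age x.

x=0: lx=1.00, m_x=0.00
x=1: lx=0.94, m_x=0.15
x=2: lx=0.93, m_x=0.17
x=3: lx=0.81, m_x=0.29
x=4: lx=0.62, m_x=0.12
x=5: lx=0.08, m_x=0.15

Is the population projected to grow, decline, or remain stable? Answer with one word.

declining

R0 = Σ lx·mx = 0 + 0.141 + 0.1581 + 0.2349 + 0.0744 + 0.012 = 0.6204
R0 < 1, so the population is declining.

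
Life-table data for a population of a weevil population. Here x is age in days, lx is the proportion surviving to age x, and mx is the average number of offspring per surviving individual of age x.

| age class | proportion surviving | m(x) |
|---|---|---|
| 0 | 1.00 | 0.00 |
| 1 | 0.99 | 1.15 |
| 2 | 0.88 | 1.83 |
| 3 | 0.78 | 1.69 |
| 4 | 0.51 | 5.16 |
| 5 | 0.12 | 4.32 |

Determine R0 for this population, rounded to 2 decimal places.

lx·mx by age: 0, 1.1385, 1.6104, 1.3182, 2.6316, 0.5184
R0 = Σ lx·mx = 7.2171 → 7.22

7.22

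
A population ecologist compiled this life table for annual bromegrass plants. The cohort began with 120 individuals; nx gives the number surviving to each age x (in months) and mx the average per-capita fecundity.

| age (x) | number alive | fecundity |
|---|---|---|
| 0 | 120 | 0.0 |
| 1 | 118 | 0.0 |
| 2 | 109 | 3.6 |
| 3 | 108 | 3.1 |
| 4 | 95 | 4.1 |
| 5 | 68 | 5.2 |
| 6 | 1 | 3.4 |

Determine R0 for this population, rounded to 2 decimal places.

lx = nx/n0 = nx/120: 1, 0.98333…, 0.90833…, 0.9, 0.79167…, 0.56667…, 0.00833…
lx·mx by age: 0, 0, 3.27…, 2.79, 3.245833…, 2.946667…, 0.028333…
R0 = Σ lx·mx = 12.280833… → 12.28

12.28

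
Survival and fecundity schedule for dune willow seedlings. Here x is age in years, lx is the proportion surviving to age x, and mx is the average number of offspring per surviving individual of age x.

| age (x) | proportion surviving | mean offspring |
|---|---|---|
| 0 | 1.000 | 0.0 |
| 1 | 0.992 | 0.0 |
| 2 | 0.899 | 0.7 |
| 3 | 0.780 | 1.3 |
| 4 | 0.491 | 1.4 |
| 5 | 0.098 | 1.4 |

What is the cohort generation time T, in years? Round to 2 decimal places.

lx·mx: 0, 0, 0.6293, 1.014, 0.6874, 0.1372 → R0 = 2.4679
x·lx·mx: 0, 0, 1.2586, 3.042, 2.7496, 0.686 → Σ = 7.7362
T = 7.7362 / 2.4679 = 3.13473… → 3.13

3.13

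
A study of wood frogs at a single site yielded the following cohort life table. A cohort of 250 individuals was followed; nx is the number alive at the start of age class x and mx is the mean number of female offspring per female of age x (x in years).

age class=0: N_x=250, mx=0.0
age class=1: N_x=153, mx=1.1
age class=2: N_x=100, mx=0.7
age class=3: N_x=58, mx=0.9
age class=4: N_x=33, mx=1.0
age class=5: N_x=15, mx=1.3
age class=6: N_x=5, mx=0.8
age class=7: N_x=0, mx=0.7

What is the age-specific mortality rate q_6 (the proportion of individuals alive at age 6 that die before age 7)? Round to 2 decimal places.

lx = nx/n0 = nx/250: 1, 0.612, 0.4, 0.232, 0.132, 0.06, 0.02, 0
q_6 = (l_6 − l_7) / l_6 = (0.02 − 0) / 0.02
     = 0.02 / 0.02 = 1 → 1.00

1.00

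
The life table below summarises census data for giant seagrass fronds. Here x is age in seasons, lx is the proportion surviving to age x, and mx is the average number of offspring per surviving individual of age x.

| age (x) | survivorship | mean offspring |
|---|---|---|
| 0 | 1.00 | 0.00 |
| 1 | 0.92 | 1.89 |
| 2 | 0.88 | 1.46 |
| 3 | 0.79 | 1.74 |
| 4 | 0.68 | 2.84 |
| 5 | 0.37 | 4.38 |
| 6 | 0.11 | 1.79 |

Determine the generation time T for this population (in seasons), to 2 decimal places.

lx·mx: 0, 1.7388, 1.2848, 1.3746, 1.9312, 1.6206, 0.1969 → R0 = 8.1469
x·lx·mx: 0, 1.7388, 2.5696, 4.1238, 7.7248, 8.103, 1.1814 → Σ = 25.4414
T = 25.4414 / 8.1469 = 3.122832… → 3.12

3.12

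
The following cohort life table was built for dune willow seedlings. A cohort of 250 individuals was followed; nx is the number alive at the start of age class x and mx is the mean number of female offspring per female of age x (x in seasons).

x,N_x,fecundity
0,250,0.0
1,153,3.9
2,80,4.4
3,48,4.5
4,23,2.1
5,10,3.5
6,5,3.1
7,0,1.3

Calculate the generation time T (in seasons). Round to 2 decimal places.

1.91

lx = nx/n0 = nx/250: 1, 0.612, 0.32, 0.192, 0.092, 0.04, 0.02, 0
lx·mx: 0, 2.3868, 1.408, 0.864, 0.1932, 0.14, 0.062, 0 → R0 = 5.054
x·lx·mx: 0, 2.3868, 2.816, 2.592, 0.7728, 0.7, 0.372, 0 → Σ = 9.6396
T = 9.6396 / 5.054 = 1.907321… → 1.91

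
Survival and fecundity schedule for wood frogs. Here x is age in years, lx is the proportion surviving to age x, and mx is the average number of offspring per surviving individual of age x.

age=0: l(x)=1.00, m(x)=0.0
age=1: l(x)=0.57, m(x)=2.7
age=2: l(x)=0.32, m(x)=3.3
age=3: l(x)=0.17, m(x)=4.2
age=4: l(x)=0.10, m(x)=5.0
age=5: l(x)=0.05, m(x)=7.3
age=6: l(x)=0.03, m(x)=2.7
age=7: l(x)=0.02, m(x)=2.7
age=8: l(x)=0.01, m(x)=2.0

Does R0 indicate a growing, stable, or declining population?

R0 = Σ lx·mx = 0 + 1.539 + 1.056 + 0.714 + 0.5 + 0.365 + 0.081 + 0.054 + 0.02 = 4.329
R0 > 1, so the population is growing.

growing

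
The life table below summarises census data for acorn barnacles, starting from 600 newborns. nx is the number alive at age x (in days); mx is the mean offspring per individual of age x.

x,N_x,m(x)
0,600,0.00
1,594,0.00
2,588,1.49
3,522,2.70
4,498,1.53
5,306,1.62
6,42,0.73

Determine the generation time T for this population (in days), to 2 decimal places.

3.27

lx = nx/n0 = nx/600: 1, 0.99, 0.98, 0.87, 0.83, 0.51, 0.07
lx·mx: 0, 0, 1.4602, 2.349, 1.2699, 0.8262, 0.0511 → R0 = 5.9564
x·lx·mx: 0, 0, 2.9204, 7.047, 5.0796, 4.131, 0.3066 → Σ = 19.4846
T = 19.4846 / 5.9564 = 3.271204… → 3.27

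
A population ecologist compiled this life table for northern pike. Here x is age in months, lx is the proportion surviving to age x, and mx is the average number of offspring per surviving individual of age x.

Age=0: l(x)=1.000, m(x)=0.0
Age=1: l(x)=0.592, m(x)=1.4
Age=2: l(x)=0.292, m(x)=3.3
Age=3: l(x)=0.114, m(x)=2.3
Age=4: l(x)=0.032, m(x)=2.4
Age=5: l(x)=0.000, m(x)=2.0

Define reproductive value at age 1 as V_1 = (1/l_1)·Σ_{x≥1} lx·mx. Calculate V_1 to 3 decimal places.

3.600

lx·mx for x ≥ 1: 0.8288, 0.9636, 0.2622, 0.0768, 0 → sum = 2.1314
V_1 = 2.1314 / l_1 = 2.1314 / 0.592 = 3.600338… → 3.600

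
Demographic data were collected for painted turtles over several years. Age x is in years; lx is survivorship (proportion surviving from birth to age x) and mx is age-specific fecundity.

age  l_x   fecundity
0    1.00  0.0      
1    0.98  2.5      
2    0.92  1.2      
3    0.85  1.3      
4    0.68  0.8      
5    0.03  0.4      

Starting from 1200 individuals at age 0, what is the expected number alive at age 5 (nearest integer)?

Expected survivors = N0 · l_5 = 1200 × 0.03 = 36 → 36

36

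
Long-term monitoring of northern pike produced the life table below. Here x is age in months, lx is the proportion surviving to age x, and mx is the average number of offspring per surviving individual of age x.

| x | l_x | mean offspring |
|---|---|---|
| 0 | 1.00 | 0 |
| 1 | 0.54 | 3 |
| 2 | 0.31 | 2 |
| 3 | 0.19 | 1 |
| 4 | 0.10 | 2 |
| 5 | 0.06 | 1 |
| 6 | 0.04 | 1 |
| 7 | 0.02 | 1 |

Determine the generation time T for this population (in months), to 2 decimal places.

lx·mx: 0, 1.62, 0.62, 0.19, 0.2, 0.06, 0.04, 0.02 → R0 = 2.75
x·lx·mx: 0, 1.62, 1.24, 0.57, 0.8, 0.3, 0.24, 0.14 → Σ = 4.91
T = 4.91 / 2.75 = 1.785455… → 1.79

1.79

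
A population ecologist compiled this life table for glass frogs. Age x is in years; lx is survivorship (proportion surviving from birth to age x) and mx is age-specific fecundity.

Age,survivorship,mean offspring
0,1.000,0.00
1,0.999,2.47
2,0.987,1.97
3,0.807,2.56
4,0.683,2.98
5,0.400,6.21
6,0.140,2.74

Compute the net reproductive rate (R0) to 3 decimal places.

lx·mx by age: 0, 2.46753, 1.94439, 2.06592, 2.03534, 2.484, 0.3836
R0 = Σ lx·mx = 11.38078 → 11.381

11.381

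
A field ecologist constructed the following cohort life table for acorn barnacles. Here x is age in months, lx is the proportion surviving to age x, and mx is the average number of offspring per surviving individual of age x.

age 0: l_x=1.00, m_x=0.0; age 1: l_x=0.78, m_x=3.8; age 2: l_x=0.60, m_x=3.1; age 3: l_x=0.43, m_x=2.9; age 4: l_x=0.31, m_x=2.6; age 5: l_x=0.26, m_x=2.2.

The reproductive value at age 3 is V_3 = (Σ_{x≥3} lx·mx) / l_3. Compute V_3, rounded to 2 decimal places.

lx·mx for x ≥ 3: 1.247, 0.806, 0.572 → sum = 2.625
V_3 = 2.625 / l_3 = 2.625 / 0.43 = 6.104651… → 6.10

6.10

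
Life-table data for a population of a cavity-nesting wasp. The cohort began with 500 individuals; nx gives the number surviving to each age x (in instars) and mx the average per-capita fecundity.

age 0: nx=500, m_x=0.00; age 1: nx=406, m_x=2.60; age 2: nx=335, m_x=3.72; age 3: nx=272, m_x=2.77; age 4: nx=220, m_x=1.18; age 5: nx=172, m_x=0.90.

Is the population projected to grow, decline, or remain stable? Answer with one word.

lx = nx/n0 = nx/500: 1, 0.812, 0.67, 0.544, 0.44, 0.344
R0 = Σ lx·mx = 0 + 2.1112 + 2.4924 + 1.50688 + 0.5192 + 0.3096 = 6.93928
R0 > 1, so the population is growing.

growing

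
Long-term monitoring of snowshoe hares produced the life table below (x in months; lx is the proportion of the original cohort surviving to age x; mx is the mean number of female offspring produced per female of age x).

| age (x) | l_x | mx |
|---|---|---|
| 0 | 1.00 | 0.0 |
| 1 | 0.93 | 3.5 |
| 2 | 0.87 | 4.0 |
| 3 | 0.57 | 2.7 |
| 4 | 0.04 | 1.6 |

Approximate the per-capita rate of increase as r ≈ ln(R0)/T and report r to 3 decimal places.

R0 = Σ lx·mx = 0 + 3.255 + 3.48 + 1.539 + 0.064 = 8.338
Σ x·lx·mx = 15.088; T = 15.088/8.338 = 1.80955…
r ≈ ln(R0)/T = ln(8.338)/1.80955… = 1.17202… → 1.172

1.172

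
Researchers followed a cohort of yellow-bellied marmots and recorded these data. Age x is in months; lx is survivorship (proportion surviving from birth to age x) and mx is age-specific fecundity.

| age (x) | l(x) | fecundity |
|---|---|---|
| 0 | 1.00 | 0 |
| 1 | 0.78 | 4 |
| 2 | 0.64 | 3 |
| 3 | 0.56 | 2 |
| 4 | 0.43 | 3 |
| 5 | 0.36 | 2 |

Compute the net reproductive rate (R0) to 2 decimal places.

8.17

lx·mx by age: 0, 3.12, 1.92, 1.12, 1.29, 0.72
R0 = Σ lx·mx = 8.17 → 8.17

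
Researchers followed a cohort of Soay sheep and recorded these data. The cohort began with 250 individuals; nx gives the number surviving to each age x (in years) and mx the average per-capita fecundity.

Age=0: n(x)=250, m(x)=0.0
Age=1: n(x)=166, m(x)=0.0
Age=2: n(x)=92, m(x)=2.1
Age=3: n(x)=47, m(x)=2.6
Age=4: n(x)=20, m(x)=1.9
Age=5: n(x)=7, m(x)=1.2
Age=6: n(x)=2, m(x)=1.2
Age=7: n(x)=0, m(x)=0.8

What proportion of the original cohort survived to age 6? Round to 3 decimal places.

0.008

l_6 = n_6/n_0 = 2/250 = 0.008 → 0.008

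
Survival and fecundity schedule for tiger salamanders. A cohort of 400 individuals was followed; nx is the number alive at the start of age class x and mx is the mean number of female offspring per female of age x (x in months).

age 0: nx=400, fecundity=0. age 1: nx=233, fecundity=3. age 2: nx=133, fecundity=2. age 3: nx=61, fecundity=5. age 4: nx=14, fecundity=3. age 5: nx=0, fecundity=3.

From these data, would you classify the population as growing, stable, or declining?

lx = nx/n0 = nx/400: 1, 0.5825, 0.3325, 0.1525, 0.035, 0
R0 = Σ lx·mx = 0 + 1.7475 + 0.665 + 0.7625 + 0.105 + 0 = 3.28
R0 > 1, so the population is growing.

growing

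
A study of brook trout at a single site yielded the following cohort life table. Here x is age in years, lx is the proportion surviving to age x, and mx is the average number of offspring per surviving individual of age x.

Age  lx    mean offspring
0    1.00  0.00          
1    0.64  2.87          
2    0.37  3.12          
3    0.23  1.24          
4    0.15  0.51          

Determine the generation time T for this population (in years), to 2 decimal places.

lx·mx: 0, 1.8368, 1.1544, 0.2852, 0.0765 → R0 = 3.3529
x·lx·mx: 0, 1.8368, 2.3088, 0.8556, 0.306 → Σ = 5.3072
T = 5.3072 / 3.3529 = 1.582869… → 1.58

1.58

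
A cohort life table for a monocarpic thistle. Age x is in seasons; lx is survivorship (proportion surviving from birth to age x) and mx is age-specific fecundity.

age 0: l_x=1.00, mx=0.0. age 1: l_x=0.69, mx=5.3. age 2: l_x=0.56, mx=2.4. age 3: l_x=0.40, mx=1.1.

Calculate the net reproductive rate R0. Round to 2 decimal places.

lx·mx by age: 0, 3.657, 1.344, 0.44
R0 = Σ lx·mx = 5.441 → 5.44

5.44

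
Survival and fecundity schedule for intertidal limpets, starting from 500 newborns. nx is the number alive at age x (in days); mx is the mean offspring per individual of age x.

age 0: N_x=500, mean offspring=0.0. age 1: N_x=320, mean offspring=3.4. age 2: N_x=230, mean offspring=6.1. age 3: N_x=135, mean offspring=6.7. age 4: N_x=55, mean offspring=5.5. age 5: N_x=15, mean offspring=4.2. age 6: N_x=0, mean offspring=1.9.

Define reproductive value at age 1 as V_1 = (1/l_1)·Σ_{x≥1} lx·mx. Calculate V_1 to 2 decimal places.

11.75

lx = nx/n0 = nx/500: 1, 0.64, 0.46, 0.27, 0.11, 0.03, 0
lx·mx for x ≥ 1: 2.176, 2.806, 1.809, 0.605, 0.126, 0 → sum = 7.522
V_1 = 7.522 / l_1 = 7.522 / 0.64 = 11.753125 → 11.75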